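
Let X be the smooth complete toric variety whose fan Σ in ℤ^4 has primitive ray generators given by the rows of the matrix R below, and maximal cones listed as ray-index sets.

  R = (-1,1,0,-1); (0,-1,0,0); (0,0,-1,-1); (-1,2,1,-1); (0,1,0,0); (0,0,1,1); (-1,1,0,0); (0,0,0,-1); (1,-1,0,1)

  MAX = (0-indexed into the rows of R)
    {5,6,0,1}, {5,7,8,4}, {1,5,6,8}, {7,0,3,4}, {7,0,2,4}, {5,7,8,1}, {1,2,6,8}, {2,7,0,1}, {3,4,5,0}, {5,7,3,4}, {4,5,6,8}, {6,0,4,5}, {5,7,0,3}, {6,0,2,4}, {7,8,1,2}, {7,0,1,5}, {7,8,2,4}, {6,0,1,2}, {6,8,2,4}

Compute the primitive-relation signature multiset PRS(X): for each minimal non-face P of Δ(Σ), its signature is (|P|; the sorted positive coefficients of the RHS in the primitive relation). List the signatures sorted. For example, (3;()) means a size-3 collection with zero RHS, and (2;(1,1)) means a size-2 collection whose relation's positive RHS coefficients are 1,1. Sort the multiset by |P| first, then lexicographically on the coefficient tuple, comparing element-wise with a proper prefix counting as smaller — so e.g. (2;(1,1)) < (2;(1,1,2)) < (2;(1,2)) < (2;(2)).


|primitive collections| = 9. Relations:

  • {0,8}:  v_{0} + v_{8} = 0  ⇒ sig = (2;())
  • {1,4}:  v_{1} + v_{4} = 0  ⇒ sig = (2;())
  • {2,5}:  v_{2} + v_{5} = 0  ⇒ sig = (2;())
  • {6,7}:  v_{6} + v_{7} = v_{0}  ⇒ sig = (2;(1))
  • {1,3}:  v_{1} + v_{3} = v_{0} + v_{5} + v_{7}  ⇒ sig = (2;(1,1,1))
  • {2,3}:  v_{2} + v_{3} = v_{0} + v_{4} + v_{7}  ⇒ sig = (2;(1,1,1))
  • {3,8}:  v_{3} + v_{8} = v_{4} + v_{5} + v_{7}  ⇒ sig = (2;(1,1,1))
  • {3,6}:  v_{3} + v_{6} = 2·v_{0} + v_{4} + v_{5}  ⇒ sig = (2;(1,1,2))
  • {0,4,5,7}:  v_{0} + v_{4} + v_{5} + v_{7} = v_{3}  ⇒ sig = (4;(1))

so the primitive-relation signature multiset is
[(2;()), (2;()), (2;()), (2;(1)), (2;(1,1,1)), (2;(1,1,1)), (2;(1,1,1)), (2;(1,1,2)), (4;(1))]


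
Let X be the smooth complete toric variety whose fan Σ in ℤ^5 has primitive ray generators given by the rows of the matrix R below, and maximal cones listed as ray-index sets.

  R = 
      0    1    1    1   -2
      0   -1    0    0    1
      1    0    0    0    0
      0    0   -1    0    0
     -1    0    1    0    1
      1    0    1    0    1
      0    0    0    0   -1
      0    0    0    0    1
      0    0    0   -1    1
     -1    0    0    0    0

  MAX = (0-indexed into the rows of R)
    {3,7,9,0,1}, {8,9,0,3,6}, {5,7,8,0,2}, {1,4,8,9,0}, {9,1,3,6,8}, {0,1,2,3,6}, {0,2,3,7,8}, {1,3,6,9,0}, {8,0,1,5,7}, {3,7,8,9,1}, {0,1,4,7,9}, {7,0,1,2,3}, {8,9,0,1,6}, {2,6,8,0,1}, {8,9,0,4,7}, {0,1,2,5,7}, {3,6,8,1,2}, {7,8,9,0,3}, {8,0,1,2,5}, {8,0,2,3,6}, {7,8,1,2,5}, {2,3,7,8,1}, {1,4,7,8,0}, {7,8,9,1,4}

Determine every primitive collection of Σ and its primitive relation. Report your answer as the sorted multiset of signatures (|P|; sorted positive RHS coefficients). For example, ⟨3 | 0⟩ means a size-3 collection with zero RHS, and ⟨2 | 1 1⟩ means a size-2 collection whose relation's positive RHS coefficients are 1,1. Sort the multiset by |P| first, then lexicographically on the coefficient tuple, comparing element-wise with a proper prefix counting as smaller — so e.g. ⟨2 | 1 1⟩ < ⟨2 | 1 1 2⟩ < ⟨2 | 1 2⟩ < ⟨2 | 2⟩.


|primitive collections| = 12. Relations:

  P = {2,9}:  v_{2} + v_{9} = 0 — sig = ⟨2 | 0⟩
  P = {6,7}:  v_{6} + v_{7} = 0 — sig = ⟨2 | 0⟩
  P = {3,4}:  v_{3} + v_{4} = v_{7} + v_{9} — sig = ⟨2 | 1 1⟩
  P = {3,5}:  v_{3} + v_{5} = v_{2} + v_{7} — sig = ⟨2 | 1 1⟩
  P = {2,4}:  v_{2} + v_{4} = v_{0} + v_{1} + v_{7} + v_{8} — sig = ⟨2 | 1 1 1 1⟩
  P = {4,6}:  v_{4} + v_{6} = v_{0} + v_{1} + v_{8} + v_{9} — sig = ⟨2 | 1 1 1 1⟩
  P = {5,6}:  v_{5} + v_{6} = v_{0} + v_{1} + v_{2} + v_{8} — sig = ⟨2 | 1 1 1 1⟩
  P = {5,9}:  v_{5} + v_{9} = v_{0} + v_{1} + v_{7} + v_{8} — sig = ⟨2 | 1 1 1 1⟩
  P = {4,5}:  v_{4} + v_{5} = 2·v_{0} + 2·v_{1} + 2·v_{7} + 2·v_{8} — sig = ⟨2 | 2 2 2 2⟩
  P = {0,1,3,8}:  v_{0} + v_{1} + v_{3} + v_{8} = 0 — sig = ⟨4 | 0⟩
  P = {0,1,2,7,8}:  v_{0} + v_{1} + v_{2} + v_{7} + v_{8} = v_{5} — sig = ⟨5 | 1⟩
  P = {0,1,7,8,9}:  v_{0} + v_{1} + v_{7} + v_{8} + v_{9} = v_{4} — sig = ⟨5 | 1⟩

Sorted signature multiset PRS(X):
[⟨2 | 0⟩, ⟨2 | 0⟩, ⟨2 | 1 1⟩, ⟨2 | 1 1⟩, ⟨2 | 1 1 1 1⟩, ⟨2 | 1 1 1 1⟩, ⟨2 | 1 1 1 1⟩, ⟨2 | 1 1 1 1⟩, ⟨2 | 2 2 2 2⟩, ⟨4 | 0⟩, ⟨5 | 1⟩, ⟨5 | 1⟩]


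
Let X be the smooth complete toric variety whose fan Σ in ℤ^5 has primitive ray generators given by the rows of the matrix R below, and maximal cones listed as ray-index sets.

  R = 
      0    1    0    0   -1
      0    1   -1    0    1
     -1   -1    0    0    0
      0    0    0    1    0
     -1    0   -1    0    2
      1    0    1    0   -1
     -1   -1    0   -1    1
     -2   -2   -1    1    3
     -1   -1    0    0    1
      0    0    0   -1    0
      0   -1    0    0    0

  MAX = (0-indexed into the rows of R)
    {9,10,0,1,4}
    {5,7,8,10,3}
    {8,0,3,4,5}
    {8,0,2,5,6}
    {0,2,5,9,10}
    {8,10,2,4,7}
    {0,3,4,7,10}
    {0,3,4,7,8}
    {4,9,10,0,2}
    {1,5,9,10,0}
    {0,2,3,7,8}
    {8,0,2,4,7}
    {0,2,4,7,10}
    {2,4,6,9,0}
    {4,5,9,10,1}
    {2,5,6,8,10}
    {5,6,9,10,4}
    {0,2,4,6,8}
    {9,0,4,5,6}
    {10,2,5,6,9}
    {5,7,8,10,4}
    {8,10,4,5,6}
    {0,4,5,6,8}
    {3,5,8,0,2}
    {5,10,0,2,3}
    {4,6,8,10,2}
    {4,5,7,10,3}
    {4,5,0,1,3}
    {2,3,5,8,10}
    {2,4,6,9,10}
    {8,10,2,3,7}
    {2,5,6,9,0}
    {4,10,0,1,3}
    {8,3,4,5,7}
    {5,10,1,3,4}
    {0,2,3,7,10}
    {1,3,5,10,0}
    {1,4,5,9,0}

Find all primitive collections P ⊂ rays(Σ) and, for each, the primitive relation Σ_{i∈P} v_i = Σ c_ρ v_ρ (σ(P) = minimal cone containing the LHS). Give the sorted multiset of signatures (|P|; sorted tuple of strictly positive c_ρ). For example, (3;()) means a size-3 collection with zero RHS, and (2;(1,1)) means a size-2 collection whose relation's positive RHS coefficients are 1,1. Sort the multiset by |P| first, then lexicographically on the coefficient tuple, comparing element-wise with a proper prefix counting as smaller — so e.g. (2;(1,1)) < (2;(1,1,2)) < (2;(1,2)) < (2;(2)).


Δ(Σ) — 11 vertices, 17 min non-faces:

  P={3,9}:  v_{3} + v_{9} = 0 ; sig = (2;())
  P={1,8}:  v_{1} + v_{8} = v_{4} ; sig = (2;(1))
  P={3,6}:  v_{3} + v_{6} = v_{8} ; sig = (2;(1))
  P={8,9}:  v_{8} + v_{9} = v_{6} ; sig = (2;(1))
  P={1,6}:  v_{1} + v_{6} = v_{4} + v_{9} ; sig = (2;(1,1))
  P={1,2}:  v_{1} + v_{2} = v_{0} + v_{4} + v_{10} ; sig = (2;(1,1,1))
  P={7,9}:  v_{7} + v_{9} = v_{4} + v_{8} + v_{10} ; sig = (2;(1,1,1))
  P={1,7}:  v_{1} + v_{7} = v_{3} + 2·v_{4} + v_{10} ; sig = (2;(1,1,2))
  P={6,7}:  v_{6} + v_{7} = v_{4} + 2·v_{8} + v_{10} ; sig = (2;(1,1,2))
  P={0,8,10}:  v_{0} + v_{8} + v_{10} = v_{2} ; sig = (3;(1))
  P={2,4,5}:  v_{2} + v_{4} + v_{5} = v_{8} ; sig = (3;(1))
  P={0,5,7}:  v_{0} + v_{5} + v_{7} = v_{3} + v_{8} ; sig = (3;(1,1))
  P={0,6,10}:  v_{0} + v_{6} + v_{10} = v_{2} + v_{9} ; sig = (3;(1,1))
  P={2,3,4}:  v_{2} + v_{3} + v_{4} = v_{0} + v_{7} ; sig = (3;(1,1))
  P={2,5,7}:  v_{2} + v_{5} + v_{7} = v_{3} + 2·v_{8} + v_{10} ; sig = (3;(1,1,2))
  P={0,4,5,10}:  v_{0} + v_{4} + v_{5} + v_{10} = 0 ; sig = (4;())
  P={3,4,8,10}:  v_{3} + v_{4} + v_{8} + v_{10} = v_{7} ; sig = (4;(1))

so the primitive-relation signature multiset is
[(2;()), (2;(1)), (2;(1)), (2;(1)), (2;(1,1)), (2;(1,1,1)), (2;(1,1,1)), (2;(1,1,2)), (2;(1,1,2)), (3;(1)), (3;(1)), (3;(1,1)), (3;(1,1)), (3;(1,1)), (3;(1,1,2)), (4;()), (4;(1))]


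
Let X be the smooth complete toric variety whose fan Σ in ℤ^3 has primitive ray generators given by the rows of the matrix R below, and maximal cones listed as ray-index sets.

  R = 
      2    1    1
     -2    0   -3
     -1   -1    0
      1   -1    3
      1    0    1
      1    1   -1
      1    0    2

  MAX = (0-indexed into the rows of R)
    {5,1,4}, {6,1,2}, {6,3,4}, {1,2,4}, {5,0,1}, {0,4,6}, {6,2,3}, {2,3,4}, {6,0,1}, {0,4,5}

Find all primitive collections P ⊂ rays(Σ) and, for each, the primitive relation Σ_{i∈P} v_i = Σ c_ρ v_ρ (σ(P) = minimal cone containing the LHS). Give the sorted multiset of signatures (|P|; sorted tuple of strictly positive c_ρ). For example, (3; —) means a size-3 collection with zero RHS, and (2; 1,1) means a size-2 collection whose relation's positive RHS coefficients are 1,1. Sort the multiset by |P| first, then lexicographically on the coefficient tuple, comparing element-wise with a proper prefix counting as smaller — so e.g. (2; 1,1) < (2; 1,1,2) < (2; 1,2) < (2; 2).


Σ has 9 primitive collections:

  P = {0,2}:  v_{0} + v_{2} = v_{4} — sig = (2; 1)
  P = {1,3}:  v_{1} + v_{3} = v_{2} — sig = (2; 1)
  P = {5,6}:  v_{5} + v_{6} = v_{0} — sig = (2; 1)
  P = {0,3}:  v_{0} + v_{3} = 2·v_{4} + v_{6} — sig = (2; 1,2)
  P = {2,5}:  v_{2} + v_{5} = v_{1} + 2·v_{4} — sig = (2; 1,2)
  P = {3,5}:  v_{3} + v_{5} = 2·v_{4} — sig = (2; 2)
  P = {1,4,6}:  v_{1} + v_{4} + v_{6} = 0 — sig = (3; —)
  P = {0,1,4}:  v_{0} + v_{1} + v_{4} = v_{5} — sig = (3; 1)
  P = {2,4,6}:  v_{2} + v_{4} + v_{6} = v_{3} — sig = (3; 1)

Signatures (|P|; sorted positive RHS coefficients), sorted:
    (2; 1)
    (2; 1)
    (2; 1)
    (2; 1,2)
    (2; 1,2)
    (2; 2)
    (3; —)
    (3; 1)
    (3; 1)


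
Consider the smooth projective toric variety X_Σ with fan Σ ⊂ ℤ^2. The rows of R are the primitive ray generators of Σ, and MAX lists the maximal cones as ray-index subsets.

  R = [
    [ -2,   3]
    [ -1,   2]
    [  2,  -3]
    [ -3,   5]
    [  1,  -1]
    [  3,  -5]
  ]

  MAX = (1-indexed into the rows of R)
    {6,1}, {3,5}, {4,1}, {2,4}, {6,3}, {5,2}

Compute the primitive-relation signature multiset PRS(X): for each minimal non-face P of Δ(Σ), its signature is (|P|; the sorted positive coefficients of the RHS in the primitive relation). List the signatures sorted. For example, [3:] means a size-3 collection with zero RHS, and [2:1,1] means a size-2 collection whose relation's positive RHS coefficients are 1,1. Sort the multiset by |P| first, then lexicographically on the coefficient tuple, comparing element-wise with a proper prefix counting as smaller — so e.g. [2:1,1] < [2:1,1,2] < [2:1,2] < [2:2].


Primitive collections (9):

  P = {1,3}:  v_{1} + v_{3} = 0 ; sig = [2:]
  P = {4,6}:  v_{4} + v_{6} = 0 ; sig = [2:]
  P = {1,2}:  v_{1} + v_{2} = v_{4} ; sig = [2:1]
  P = {1,5}:  v_{1} + v_{5} = v_{2} ; sig = [2:1]
  P = {2,3}:  v_{2} + v_{3} = v_{5} ; sig = [2:1]
  P = {2,6}:  v_{2} + v_{6} = v_{3} ; sig = [2:1]
  P = {3,4}:  v_{3} + v_{4} = v_{2} ; sig = [2:1]
  P = {4,5}:  v_{4} + v_{5} = 2·v_{2} ; sig = [2:2]
  P = {5,6}:  v_{5} + v_{6} = 2·v_{3} ; sig = [2:2]

Sorted signature multiset PRS(X):
    [2:]
    [2:]
    [2:1]
    [2:1]
    [2:1]
    [2:1]
    [2:1]
    [2:2]
    [2:2]


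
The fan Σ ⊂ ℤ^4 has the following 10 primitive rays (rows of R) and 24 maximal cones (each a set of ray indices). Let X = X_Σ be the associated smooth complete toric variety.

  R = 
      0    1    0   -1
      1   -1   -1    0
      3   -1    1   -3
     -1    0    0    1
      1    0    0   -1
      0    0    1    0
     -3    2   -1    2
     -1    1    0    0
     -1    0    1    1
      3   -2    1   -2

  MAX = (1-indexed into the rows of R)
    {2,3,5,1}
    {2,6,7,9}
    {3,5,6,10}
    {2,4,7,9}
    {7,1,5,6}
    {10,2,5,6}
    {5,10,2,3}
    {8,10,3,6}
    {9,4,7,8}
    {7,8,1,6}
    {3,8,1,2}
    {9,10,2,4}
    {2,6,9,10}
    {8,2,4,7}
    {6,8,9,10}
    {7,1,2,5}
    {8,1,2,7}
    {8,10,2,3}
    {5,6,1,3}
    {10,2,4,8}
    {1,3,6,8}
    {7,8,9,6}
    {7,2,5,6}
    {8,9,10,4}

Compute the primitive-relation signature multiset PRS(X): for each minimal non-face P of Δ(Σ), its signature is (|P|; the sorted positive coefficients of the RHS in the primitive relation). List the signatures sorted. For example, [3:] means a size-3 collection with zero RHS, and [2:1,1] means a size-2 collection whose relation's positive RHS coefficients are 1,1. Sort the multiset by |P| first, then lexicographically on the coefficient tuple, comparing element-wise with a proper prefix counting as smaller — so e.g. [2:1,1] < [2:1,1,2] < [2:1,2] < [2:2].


Primitive collections (15):

  P = {4,5}:  v_{4} + v_{5} = 0  →  sig = [2:]
  P = {7,10}:  v_{7} + v_{10} = 0  →  sig = [2:]
  P = {1,4}:  v_{1} + v_{4} = v_{8}  →  sig = [2:1]
  P = {1,10}:  v_{1} + v_{10} = v_{3}  →  sig = [2:1]
  P = {3,7}:  v_{3} + v_{7} = v_{1}  →  sig = [2:1]
  P = {4,6}:  v_{4} + v_{6} = v_{9}  →  sig = [2:1]
  P = {5,8}:  v_{5} + v_{8} = v_{1}  →  sig = [2:1]
  P = {5,9}:  v_{5} + v_{9} = v_{6}  →  sig = [2:1]
  P = {1,9}:  v_{1} + v_{9} = v_{6} + v_{8}  →  sig = [2:1,1]
  P = {3,4}:  v_{3} + v_{4} = v_{8} + v_{10}  →  sig = [2:1,1]
  P = {3,9}:  v_{3} + v_{9} = v_{6} + v_{8} + v_{10}  →  sig = [2:1,1,1]
  P = {2,6,8}:  v_{2} + v_{6} + v_{8} = 0  →  sig = [3:]
  P = {1,2,6}:  v_{1} + v_{2} + v_{6} = v_{5}  →  sig = [3:1]
  P = {2,8,9}:  v_{2} + v_{8} + v_{9} = v_{4}  →  sig = [3:1]
  P = {2,3,6}:  v_{2} + v_{3} + v_{6} = v_{5} + v_{10}  →  sig = [3:1,1]

so the primitive-relation signature multiset is
{ [2:] ×2,  [2:1] ×6,  [2:1,1] ×2,  [2:1,1,1],  [3:],  [3:1] ×2,  [3:1,1] }


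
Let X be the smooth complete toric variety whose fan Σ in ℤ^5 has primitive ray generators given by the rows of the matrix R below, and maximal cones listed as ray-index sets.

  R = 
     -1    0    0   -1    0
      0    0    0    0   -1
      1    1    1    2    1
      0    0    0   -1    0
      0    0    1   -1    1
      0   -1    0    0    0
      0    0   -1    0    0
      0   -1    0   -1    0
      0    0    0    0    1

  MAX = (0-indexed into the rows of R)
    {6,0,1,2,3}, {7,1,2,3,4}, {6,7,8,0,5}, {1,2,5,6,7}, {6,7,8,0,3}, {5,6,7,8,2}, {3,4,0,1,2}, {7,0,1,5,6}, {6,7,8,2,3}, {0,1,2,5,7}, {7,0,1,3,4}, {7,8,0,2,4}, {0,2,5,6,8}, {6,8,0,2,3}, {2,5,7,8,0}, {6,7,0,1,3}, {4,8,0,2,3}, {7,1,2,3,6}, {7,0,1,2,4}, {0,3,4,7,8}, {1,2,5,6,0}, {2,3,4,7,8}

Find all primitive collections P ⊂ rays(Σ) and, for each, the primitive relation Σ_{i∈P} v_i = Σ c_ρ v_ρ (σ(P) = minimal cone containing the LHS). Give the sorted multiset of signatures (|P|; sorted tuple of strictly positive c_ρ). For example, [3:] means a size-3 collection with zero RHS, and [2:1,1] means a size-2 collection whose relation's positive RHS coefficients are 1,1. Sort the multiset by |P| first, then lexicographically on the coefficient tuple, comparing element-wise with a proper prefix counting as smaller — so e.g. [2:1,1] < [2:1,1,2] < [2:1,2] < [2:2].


Δ(Σ) — 9 vertices, 6 min non-faces:

  {1,8}:  v_{1} + v_{8} = 0  ⇒ sig = [2:]
  {3,5}:  v_{3} + v_{5} = v_{7}  ⇒ sig = [2:1]
  {4,6}:  v_{4} + v_{6} = v_{3} + v_{8}  ⇒ sig = [2:1,1]
  {4,5}:  v_{4} + v_{5} = v_{0} + v_{2} + 2·v_{7}  ⇒ sig = [2:1,1,2]
  {0,2,3,7}:  v_{0} + v_{2} + v_{3} + v_{7} = v_{4}  ⇒ sig = [4:1]
  {0,2,6,7}:  v_{0} + v_{2} + v_{6} + v_{7} = v_{8}  ⇒ sig = [4:1]

Sorted signature multiset PRS(X):
[[2:], [2:1], [2:1,1], [2:1,1,2], [4:1], [4:1]]


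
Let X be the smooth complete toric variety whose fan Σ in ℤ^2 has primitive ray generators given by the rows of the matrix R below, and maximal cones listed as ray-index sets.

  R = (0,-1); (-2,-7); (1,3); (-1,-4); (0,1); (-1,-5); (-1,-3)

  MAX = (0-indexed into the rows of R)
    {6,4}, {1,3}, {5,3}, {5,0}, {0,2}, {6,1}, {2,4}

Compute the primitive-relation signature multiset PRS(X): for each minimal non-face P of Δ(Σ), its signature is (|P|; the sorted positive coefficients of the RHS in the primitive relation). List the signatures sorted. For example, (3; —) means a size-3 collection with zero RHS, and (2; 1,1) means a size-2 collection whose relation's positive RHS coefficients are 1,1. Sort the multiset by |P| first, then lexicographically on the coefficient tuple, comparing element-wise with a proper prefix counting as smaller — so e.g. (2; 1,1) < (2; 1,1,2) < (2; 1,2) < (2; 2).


Minimal non-faces — 14 found among 7 rays, 7 max cones:

  P = {0,4}:  v_{0} + v_{4} = 0 ; sig = (2; —)
  P = {2,6}:  v_{2} + v_{6} = 0 ; sig = (2; —)
  P = {0,3}:  v_{0} + v_{3} = v_{5} ; sig = (2; 1)
  P = {0,6}:  v_{0} + v_{6} = v_{3} ; sig = (2; 1)
  P = {1,2}:  v_{1} + v_{2} = v_{3} ; sig = (2; 1)
  P = {2,3}:  v_{2} + v_{3} = v_{0} ; sig = (2; 1)
  P = {3,4}:  v_{3} + v_{4} = v_{6} ; sig = (2; 1)
  P = {3,6}:  v_{3} + v_{6} = v_{1} ; sig = (2; 1)
  P = {4,5}:  v_{4} + v_{5} = v_{3} ; sig = (2; 1)
  P = {0,1}:  v_{0} + v_{1} = 2·v_{3} ; sig = (2; 2)
  P = {1,4}:  v_{1} + v_{4} = 2·v_{6} ; sig = (2; 2)
  P = {2,5}:  v_{2} + v_{5} = 2·v_{0} ; sig = (2; 2)
  P = {5,6}:  v_{5} + v_{6} = 2·v_{3} ; sig = (2; 2)
  P = {1,5}:  v_{1} + v_{5} = 3·v_{3} ; sig = (2; 3)

so the primitive-relation signature multiset is
    (2; —)
    (2; —)
    (2; 1)
    (2; 1)
    (2; 1)
    (2; 1)
    (2; 1)
    (2; 1)
    (2; 1)
    (2; 2)
    (2; 2)
    (2; 2)
    (2; 2)
    (2; 3)


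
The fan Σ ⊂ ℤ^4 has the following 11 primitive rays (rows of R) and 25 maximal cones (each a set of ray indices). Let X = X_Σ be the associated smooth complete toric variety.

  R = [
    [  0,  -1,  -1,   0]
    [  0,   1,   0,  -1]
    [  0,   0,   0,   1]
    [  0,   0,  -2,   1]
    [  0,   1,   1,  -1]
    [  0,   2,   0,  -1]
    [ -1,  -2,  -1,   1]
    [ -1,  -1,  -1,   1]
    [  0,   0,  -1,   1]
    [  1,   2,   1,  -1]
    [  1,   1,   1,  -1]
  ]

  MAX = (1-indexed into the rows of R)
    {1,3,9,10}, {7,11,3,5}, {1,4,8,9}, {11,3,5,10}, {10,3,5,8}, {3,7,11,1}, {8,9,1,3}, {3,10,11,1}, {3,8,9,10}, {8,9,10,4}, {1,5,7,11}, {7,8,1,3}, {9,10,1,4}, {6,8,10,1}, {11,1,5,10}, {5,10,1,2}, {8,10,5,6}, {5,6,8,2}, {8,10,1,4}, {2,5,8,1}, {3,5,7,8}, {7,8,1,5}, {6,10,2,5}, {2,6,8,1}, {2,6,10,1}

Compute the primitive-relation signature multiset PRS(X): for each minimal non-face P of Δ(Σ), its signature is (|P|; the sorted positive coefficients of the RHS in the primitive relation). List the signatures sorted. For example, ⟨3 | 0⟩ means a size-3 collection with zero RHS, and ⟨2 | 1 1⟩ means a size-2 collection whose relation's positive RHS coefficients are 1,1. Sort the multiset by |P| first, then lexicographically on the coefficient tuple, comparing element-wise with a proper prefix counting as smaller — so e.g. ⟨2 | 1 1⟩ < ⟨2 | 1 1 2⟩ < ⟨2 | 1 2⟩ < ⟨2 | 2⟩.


25 collections generate NE(X_Σ); each relation:

  {7,10}:  v_{7} + v_{10} = 0  ⇒ sig = ⟨2 | 0⟩
  {8,11}:  v_{8} + v_{11} = 0  ⇒ sig = ⟨2 | 0⟩
  {2,3}:  v_{2} + v_{3} = v_{8} + v_{10}  ⇒ sig = ⟨2 | 1 1⟩
  {5,9}:  v_{5} + v_{9} = v_{8} + v_{10}  ⇒ sig = ⟨2 | 1 1⟩
  {6,7}:  v_{6} + v_{7} = v_{2} + v_{8}  ⇒ sig = ⟨2 | 1 1⟩
  {6,11}:  v_{6} + v_{11} = v_{2} + v_{10}  ⇒ sig = ⟨2 | 1 1⟩
  {2,7}:  v_{2} + v_{7} = v_{1} + v_{5} + v_{8}  ⇒ sig = ⟨2 | 1 1 1⟩
  {2,11}:  v_{2} + v_{11} = v_{1} + v_{5} + v_{10}  ⇒ sig = ⟨2 | 1 1 1⟩
  {4,7}:  v_{4} + v_{7} = v_{1} + v_{8} + v_{9}  ⇒ sig = ⟨2 | 1 1 1⟩
  {4,11}:  v_{4} + v_{11} = v_{1} + v_{9} + v_{10}  ⇒ sig = ⟨2 | 1 1 1⟩
  {7,9}:  v_{7} + v_{9} = v_{1} + v_{3} + v_{8}  ⇒ sig = ⟨2 | 1 1 1⟩
  {9,11}:  v_{9} + v_{11} = v_{1} + v_{3} + v_{10}  ⇒ sig = ⟨2 | 1 1 1⟩
  {2,9}:  v_{2} + v_{9} = v_{1} + 2·v_{8} + 2·v_{10}  ⇒ sig = ⟨2 | 1 2 2⟩
  {4,5}:  v_{4} + v_{5} = v_{1} + 2·v_{8} + 2·v_{10}  ⇒ sig = ⟨2 | 1 2 2⟩
  {6,9}:  v_{6} + v_{9} = v_{1} + 3·v_{8} + 3·v_{10}  ⇒ sig = ⟨2 | 1 3 3⟩
  {3,4}:  v_{3} + v_{4} = 2·v_{9}  ⇒ sig = ⟨2 | 2⟩
  {3,6}:  v_{3} + v_{6} = 2·v_{8} + 2·v_{10}  ⇒ sig = ⟨2 | 2 2⟩
  {2,4}:  v_{2} + v_{4} = 2·v_{1} + 3·v_{8} + 3·v_{10}  ⇒ sig = ⟨2 | 2 3 3⟩
  {4,6}:  v_{4} + v_{6} = 2·v_{1} + 4·v_{8} + 4·v_{10}  ⇒ sig = ⟨2 | 2 4 4⟩
  {1,3,5}:  v_{1} + v_{3} + v_{5} = 0  ⇒ sig = ⟨3 | 0⟩
  {2,8,10}:  v_{2} + v_{8} + v_{10} = v_{6}  ⇒ sig = ⟨3 | 1⟩
  {1,5,6}:  v_{1} + v_{5} + v_{6} = 2·v_{2}  ⇒ sig = ⟨3 | 2⟩
  {1,3,8,10}:  v_{1} + v_{3} + v_{8} + v_{10} = v_{9}  ⇒ sig = ⟨4 | 1⟩
  {1,5,8,10}:  v_{1} + v_{5} + v_{8} + v_{10} = v_{2}  ⇒ sig = ⟨4 | 1⟩
  {1,8,9,10}:  v_{1} + v_{8} + v_{9} + v_{10} = v_{4}  ⇒ sig = ⟨4 | 1⟩

Hence PRS(X_Σ) =
{ ⟨2 | 0⟩ ×2,  ⟨2 | 1 1⟩ ×4,  ⟨2 | 1 1 1⟩ ×6,  ⟨2 | 1 2 2⟩ ×2,  ⟨2 | 1 3 3⟩,  ⟨2 | 2⟩,  ⟨2 | 2 2⟩,  ⟨2 | 2 3 3⟩,  ⟨2 | 2 4 4⟩,  ⟨3 | 0⟩,  ⟨3 | 1⟩,  ⟨3 | 2⟩,  ⟨4 | 1⟩ ×3 }


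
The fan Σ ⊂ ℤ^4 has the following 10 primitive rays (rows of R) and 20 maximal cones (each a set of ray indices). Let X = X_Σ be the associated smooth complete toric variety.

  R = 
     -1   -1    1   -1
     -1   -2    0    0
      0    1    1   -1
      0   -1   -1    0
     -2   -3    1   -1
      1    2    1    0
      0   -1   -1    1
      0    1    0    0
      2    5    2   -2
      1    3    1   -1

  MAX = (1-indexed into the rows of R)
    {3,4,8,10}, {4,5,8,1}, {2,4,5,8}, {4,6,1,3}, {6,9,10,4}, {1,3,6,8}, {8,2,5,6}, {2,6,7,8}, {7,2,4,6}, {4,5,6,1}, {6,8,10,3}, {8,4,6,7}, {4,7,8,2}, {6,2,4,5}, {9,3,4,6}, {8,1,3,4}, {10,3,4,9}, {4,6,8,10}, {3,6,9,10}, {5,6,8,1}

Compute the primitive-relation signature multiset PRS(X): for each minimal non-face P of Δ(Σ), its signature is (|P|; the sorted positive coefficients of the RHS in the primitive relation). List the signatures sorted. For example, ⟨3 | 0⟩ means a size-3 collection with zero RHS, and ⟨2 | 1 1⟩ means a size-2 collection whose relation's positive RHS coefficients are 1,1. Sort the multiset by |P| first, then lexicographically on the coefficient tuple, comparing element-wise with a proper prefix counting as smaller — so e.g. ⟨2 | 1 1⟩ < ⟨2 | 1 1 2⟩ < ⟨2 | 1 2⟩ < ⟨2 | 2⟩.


Minimal non-faces — 20 found among 10 rays, 20 max cones:

  P = {3,7}:  v_{3} + v_{7} = 0  so sig = ⟨2 | 0⟩
  P = {1,2}:  v_{1} + v_{2} = v_{5}  so sig = ⟨2 | 1⟩
  P = {1,7}:  v_{1} + v_{7} = v_{2}  so sig = ⟨2 | 1⟩
  P = {2,3}:  v_{2} + v_{3} = v_{1}  so sig = ⟨2 | 1⟩
  P = {2,10}:  v_{2} + v_{10} = v_{3}  so sig = ⟨2 | 1⟩
  P = {5,10}:  v_{5} + v_{10} = v_{1} + v_{3}  so sig = ⟨2 | 1 1⟩
  P = {7,9}:  v_{7} + v_{9} = v_{4} + v_{6} + v_{10}  so sig = ⟨2 | 1 1 1⟩
  P = {7,10}:  v_{7} + v_{10} = v_{4} + v_{6} + v_{8}  so sig = ⟨2 | 1 1 1⟩
  P = {5,9}:  v_{5} + v_{9} = v_{1} + 2·v_{3} + v_{4} + v_{6}  so sig = ⟨2 | 1 1 1 2⟩
  P = {2,9}:  v_{2} + v_{9} = 2·v_{3} + v_{4} + v_{6}  so sig = ⟨2 | 1 1 2⟩
  P = {1,9}:  v_{1} + v_{9} = 3·v_{3} + v_{4} + v_{6}  so sig = ⟨2 | 1 1 3⟩
  P = {1,10}:  v_{1} + v_{10} = 2·v_{3}  so sig = ⟨2 | 2⟩
  P = {3,5}:  v_{3} + v_{5} = 2·v_{1}  so sig = ⟨2 | 2⟩
  P = {5,7}:  v_{5} + v_{7} = 2·v_{2}  so sig = ⟨2 | 2⟩
  P = {8,9}:  v_{8} + v_{9} = 2·v_{10}  so sig = ⟨2 | 2⟩
  P = {2,4,6,8}:  v_{2} + v_{4} + v_{6} + v_{8} = 0  so sig = ⟨4 | 0⟩
  P = {1,4,6,8}:  v_{1} + v_{4} + v_{6} + v_{8} = v_{3}  so sig = ⟨4 | 1⟩
  P = {3,4,6,8}:  v_{3} + v_{4} + v_{6} + v_{8} = v_{10}  so sig = ⟨4 | 1⟩
  P = {3,4,6,10}:  v_{3} + v_{4} + v_{6} + v_{10} = v_{9}  so sig = ⟨4 | 1⟩
  P = {4,5,6,8}:  v_{4} + v_{5} + v_{6} + v_{8} = v_{1}  so sig = ⟨4 | 1⟩

Sorted signature multiset PRS(X):
{ ⟨2 | 0⟩,  ⟨2 | 1⟩ ×4,  ⟨2 | 1 1⟩,  ⟨2 | 1 1 1⟩ ×2,  ⟨2 | 1 1 1 2⟩,  ⟨2 | 1 1 2⟩,  ⟨2 | 1 1 3⟩,  ⟨2 | 2⟩ ×4,  ⟨4 | 0⟩,  ⟨4 | 1⟩ ×4 }


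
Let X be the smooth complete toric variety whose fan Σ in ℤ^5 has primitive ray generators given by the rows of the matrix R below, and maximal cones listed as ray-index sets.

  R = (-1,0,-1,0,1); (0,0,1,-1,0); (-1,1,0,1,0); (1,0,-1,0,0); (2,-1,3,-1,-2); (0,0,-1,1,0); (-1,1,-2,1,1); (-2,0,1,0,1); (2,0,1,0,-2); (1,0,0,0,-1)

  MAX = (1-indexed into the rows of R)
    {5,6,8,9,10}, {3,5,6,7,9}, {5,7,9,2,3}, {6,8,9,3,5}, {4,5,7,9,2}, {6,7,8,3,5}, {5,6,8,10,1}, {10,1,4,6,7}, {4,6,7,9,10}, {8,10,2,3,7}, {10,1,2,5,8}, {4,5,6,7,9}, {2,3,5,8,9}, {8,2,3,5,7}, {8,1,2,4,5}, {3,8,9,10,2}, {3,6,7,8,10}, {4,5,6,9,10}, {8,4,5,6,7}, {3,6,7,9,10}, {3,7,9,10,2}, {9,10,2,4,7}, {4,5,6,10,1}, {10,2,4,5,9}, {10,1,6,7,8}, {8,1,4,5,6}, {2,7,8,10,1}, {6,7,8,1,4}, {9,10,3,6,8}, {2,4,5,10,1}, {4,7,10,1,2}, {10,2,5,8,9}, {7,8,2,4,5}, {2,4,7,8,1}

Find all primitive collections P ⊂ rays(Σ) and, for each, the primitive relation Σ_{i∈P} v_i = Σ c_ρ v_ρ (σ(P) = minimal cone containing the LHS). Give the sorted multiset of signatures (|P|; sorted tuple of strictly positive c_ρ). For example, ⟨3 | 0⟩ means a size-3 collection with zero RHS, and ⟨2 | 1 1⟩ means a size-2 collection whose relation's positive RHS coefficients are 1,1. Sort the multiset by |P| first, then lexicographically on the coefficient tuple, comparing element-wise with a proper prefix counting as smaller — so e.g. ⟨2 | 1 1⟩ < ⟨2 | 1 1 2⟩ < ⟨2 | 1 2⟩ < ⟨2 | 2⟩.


Δ(Σ) — 10 vertices, 10 min non-faces:

  • {2,6}:  v_{2} + v_{6} = 0  →  sig = ⟨2 | 0⟩
  • {1,9}:  v_{1} + v_{9} = v_{10}  →  sig = ⟨2 | 1⟩
  • {1,3}:  v_{1} + v_{3} = v_{7} + v_{8} + v_{10}  →  sig = ⟨2 | 1 1 1⟩
  • {3,4}:  v_{3} + v_{4} = v_{5} + 2·v_{7}  →  sig = ⟨2 | 1 2⟩
  • {1,5,7}:  v_{1} + v_{5} + v_{7} = 0  →  sig = ⟨3 | 0⟩
  • {4,8,10}:  v_{4} + v_{8} + v_{10} = 0  →  sig = ⟨3 | 0⟩
  • {5,7,10}:  v_{5} + v_{7} + v_{10} = v_{9}  →  sig = ⟨3 | 1⟩
  • {7,8,9}:  v_{7} + v_{8} + v_{9} = v_{3}  →  sig = ⟨3 | 1⟩
  • {4,8,9}:  v_{4} + v_{8} + v_{9} = v_{5} + v_{7}  →  sig = ⟨3 | 1 1⟩
  • {3,5,10}:  v_{3} + v_{5} + v_{10} = v_{8} + 2·v_{9}  →  sig = ⟨3 | 1 2⟩

Sorted signature multiset PRS(X):
[⟨2 | 0⟩, ⟨2 | 1⟩, ⟨2 | 1 1 1⟩, ⟨2 | 1 2⟩, ⟨3 | 0⟩, ⟨3 | 0⟩, ⟨3 | 1⟩, ⟨3 | 1⟩, ⟨3 | 1 1⟩, ⟨3 | 1 2⟩]


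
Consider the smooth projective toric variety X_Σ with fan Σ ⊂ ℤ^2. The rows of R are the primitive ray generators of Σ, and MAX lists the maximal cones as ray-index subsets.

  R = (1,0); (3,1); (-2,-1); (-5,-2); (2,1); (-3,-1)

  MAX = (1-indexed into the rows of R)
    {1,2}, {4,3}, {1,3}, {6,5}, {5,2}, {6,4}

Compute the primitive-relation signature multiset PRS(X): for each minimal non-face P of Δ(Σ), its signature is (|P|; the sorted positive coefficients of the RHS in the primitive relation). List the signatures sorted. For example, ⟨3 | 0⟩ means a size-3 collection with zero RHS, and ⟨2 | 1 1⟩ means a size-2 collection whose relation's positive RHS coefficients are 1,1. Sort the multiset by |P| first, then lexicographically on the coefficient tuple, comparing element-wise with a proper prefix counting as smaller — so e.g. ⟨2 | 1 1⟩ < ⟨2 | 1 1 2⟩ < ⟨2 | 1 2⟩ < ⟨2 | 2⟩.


9 minimal non-faces of Δ(Σ) (on 6 rays):

  • {2,6}:  v_{2} + v_{6} = 0 — sig = ⟨2 | 0⟩
  • {3,5}:  v_{3} + v_{5} = 0 — sig = ⟨2 | 0⟩
  • {1,5}:  v_{1} + v_{5} = v_{2} — sig = ⟨2 | 1⟩
  • {1,6}:  v_{1} + v_{6} = v_{3} — sig = ⟨2 | 1⟩
  • {2,3}:  v_{2} + v_{3} = v_{1} — sig = ⟨2 | 1⟩
  • {2,4}:  v_{2} + v_{4} = v_{3} — sig = ⟨2 | 1⟩
  • {3,6}:  v_{3} + v_{6} = v_{4} — sig = ⟨2 | 1⟩
  • {4,5}:  v_{4} + v_{5} = v_{6} — sig = ⟨2 | 1⟩
  • {1,4}:  v_{1} + v_{4} = 2·v_{3} — sig = ⟨2 | 2⟩

Sorted signature multiset PRS(X):
{ ⟨2 | 0⟩ ×2,  ⟨2 | 1⟩ ×6,  ⟨2 | 2⟩ }


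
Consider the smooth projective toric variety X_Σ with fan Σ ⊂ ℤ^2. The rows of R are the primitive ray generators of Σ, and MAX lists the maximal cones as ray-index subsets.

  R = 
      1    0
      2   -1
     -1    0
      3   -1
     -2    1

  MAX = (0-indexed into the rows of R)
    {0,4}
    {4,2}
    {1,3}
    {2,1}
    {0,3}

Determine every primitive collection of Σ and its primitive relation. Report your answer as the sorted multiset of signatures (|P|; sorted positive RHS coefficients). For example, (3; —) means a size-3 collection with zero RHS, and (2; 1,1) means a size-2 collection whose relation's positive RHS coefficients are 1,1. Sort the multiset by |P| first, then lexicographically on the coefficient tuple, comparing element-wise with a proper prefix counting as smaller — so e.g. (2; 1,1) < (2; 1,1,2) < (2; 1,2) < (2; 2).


Primitive collections (5):

  P = {0,2}:  v_{0} + v_{2} = 0  ⇒ sig = (2; —)
  P = {1,4}:  v_{1} + v_{4} = 0  ⇒ sig = (2; —)
  P = {0,1}:  v_{0} + v_{1} = v_{3}  ⇒ sig = (2; 1)
  P = {2,3}:  v_{2} + v_{3} = v_{1}  ⇒ sig = (2; 1)
  P = {3,4}:  v_{3} + v_{4} = v_{0}  ⇒ sig = (2; 1)

so the primitive-relation signature multiset is
{ (2; —) ×2,  (2; 1) ×3 }


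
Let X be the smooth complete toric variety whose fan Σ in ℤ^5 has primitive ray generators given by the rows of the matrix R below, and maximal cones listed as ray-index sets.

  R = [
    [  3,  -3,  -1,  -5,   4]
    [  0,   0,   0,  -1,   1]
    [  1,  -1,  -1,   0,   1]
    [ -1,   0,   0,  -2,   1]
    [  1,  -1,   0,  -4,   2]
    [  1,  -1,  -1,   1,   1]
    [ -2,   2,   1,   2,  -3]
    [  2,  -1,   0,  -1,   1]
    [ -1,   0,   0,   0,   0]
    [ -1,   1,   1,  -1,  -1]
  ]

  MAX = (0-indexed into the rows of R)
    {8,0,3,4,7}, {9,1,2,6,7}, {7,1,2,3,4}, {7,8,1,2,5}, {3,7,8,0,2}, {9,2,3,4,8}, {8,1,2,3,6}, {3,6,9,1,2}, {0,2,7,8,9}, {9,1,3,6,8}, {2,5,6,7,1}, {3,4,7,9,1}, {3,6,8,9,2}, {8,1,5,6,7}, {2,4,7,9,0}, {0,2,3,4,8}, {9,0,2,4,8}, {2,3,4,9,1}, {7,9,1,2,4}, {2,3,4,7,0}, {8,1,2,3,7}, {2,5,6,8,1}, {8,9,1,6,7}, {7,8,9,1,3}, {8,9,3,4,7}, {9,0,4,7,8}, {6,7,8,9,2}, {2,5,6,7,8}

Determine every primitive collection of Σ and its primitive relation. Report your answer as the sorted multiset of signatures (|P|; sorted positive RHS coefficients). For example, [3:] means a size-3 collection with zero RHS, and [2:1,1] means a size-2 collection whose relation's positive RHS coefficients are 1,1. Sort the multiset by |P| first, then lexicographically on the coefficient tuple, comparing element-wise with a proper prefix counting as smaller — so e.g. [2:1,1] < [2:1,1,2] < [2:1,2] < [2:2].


14 minimal non-faces of Δ(Σ) (on 10 rays):

  P = {5,9}:  v_{5} + v_{9} = 0  ⟹  sig = [2:]
  P = {3,5}:  v_{3} + v_{5} = v_{1} + v_{2} + v_{8}  ⟹  sig = [2:1,1,1]
  P = {4,5}:  v_{4} + v_{5} = v_{2} + v_{3} + v_{7}  ⟹  sig = [2:1,1,1]
  P = {0,5}:  v_{0} + v_{5} = 2·v_{2} + v_{3} + 2·v_{7} + v_{8}  ⟹  sig = [2:1,1,2,2]
  P = {0,6}:  v_{0} + v_{6} = 2·v_{2} + v_{7} + v_{8} + 2·v_{9}  ⟹  sig = [2:1,1,2,2]
  P = {4,6}:  v_{4} + v_{6} = v_{2} + 2·v_{9}  ⟹  sig = [2:1,2]
  P = {0,1}:  v_{0} + v_{1} = v_{2} + 2·v_{3} + 2·v_{7}  ⟹  sig = [2:1,2,2]
  P = {3,6,7}:  v_{3} + v_{6} + v_{7} = v_{9}  ⟹  sig = [3:1]
  P = {0,3,9}:  v_{0} + v_{3} + v_{9} = 2·v_{4} + v_{8}  ⟹  sig = [3:1,2]
  P = {1,4,8}:  v_{1} + v_{4} + v_{8} = 2·v_{3} + v_{7}  ⟹  sig = [3:1,2]
  P = {1,2,8,9}:  v_{1} + v_{2} + v_{8} + v_{9} = v_{3}  ⟹  sig = [4:1]
  P = {2,3,7,9}:  v_{2} + v_{3} + v_{7} + v_{9} = v_{4}  ⟹  sig = [4:1]
  P = {2,4,7,8}:  v_{2} + v_{4} + v_{7} + v_{8} = v_{0}  ⟹  sig = [4:1]
  P = {1,2,6,7,8}:  v_{1} + v_{2} + v_{6} + v_{7} + v_{8} = 0  ⟹  sig = [5:]

Signatures (|P|; sorted positive RHS coefficients), sorted:
    |P|=2: 7 collections, coeffs (), (1,1,1), (1,1,1), (1,1,2,2), (1,1,2,2), (1,2), (1,2,2)
    |P|=3: 3 collections, coeffs (1), (1,2), (1,2)
    |P|=4: 3 collections, coeffs (1), (1), (1)
    |P|=5: 1 collection, coeffs ()


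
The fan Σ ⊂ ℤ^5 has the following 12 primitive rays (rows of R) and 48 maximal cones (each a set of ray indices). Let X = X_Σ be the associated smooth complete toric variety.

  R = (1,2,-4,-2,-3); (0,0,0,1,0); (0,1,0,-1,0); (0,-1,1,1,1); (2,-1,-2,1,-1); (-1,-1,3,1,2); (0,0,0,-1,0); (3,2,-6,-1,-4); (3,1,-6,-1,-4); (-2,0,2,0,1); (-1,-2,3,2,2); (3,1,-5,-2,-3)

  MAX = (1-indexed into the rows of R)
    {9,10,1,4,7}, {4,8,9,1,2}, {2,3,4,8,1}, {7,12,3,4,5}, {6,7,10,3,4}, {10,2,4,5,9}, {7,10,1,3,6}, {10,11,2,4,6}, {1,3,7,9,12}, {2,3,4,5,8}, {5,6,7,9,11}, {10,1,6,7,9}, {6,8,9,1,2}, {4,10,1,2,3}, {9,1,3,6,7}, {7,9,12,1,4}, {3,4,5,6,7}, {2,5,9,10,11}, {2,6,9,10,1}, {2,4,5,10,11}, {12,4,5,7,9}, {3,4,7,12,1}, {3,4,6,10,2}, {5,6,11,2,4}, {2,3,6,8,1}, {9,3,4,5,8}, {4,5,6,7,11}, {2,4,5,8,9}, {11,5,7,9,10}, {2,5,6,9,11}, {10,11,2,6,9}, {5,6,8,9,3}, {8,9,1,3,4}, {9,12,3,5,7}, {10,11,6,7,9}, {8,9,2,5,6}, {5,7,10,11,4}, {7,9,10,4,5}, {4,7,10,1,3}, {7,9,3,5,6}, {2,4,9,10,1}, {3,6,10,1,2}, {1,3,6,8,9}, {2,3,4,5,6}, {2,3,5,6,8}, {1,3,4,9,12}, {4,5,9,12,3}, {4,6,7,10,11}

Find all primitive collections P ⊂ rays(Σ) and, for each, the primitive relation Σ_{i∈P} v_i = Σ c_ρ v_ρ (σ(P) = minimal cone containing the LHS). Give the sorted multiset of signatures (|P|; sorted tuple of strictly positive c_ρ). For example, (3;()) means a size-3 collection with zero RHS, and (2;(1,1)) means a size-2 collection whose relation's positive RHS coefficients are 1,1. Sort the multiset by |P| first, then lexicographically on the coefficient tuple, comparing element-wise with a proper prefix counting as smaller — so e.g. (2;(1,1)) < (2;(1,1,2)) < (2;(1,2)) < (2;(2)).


|primitive collections| = 21. Relations:

  P = {2,7}:  v_{2} + v_{7} = 0  ⇒ sig = (2;())
  P = {1,5}:  v_{1} + v_{5} = v_{9}  ⇒ sig = (2;(1))
  P = {3,11}:  v_{3} + v_{11} = v_{6}  ⇒ sig = (2;(1))
  P = {7,8}:  v_{7} + v_{8} = v_{3} + v_{9}  ⇒ sig = (2;(1,1))
  P = {8,10}:  v_{8} + v_{10} = v_{1} + v_{2}  ⇒ sig = (2;(1,1))
  P = {11,12}:  v_{11} + v_{12} = v_{5} + v_{7}  ⇒ sig = (2;(1,1))
  P = {1,11}:  v_{1} + v_{11} = v_{6} + v_{9} + v_{10}  ⇒ sig = (2;(1,1,1))
  P = {2,12}:  v_{2} + v_{12} = v_{3} + v_{4} + v_{9}  ⇒ sig = (2;(1,1,1))
  P = {6,12}:  v_{6} + v_{12} = v_{3} + v_{5} + v_{7}  ⇒ sig = (2;(1,1,1))
  P = {8,11}:  v_{8} + v_{11} = v_{2} + v_{6} + v_{9}  ⇒ sig = (2;(1,1,1))
  P = {10,12}:  v_{10} + v_{12} = v_{1} + v_{4} + v_{7}  ⇒ sig = (2;(1,1,1))
  P = {8,12}:  v_{8} + v_{12} = 2·v_{3} + v_{4} + 2·v_{9}  ⇒ sig = (2;(1,2,2))
  P = {1,4,6}:  v_{1} + v_{4} + v_{6} = 0  ⇒ sig = (3;())
  P = {3,5,10}:  v_{3} + v_{5} + v_{10} = 0  ⇒ sig = (3;())
  P = {2,3,9}:  v_{2} + v_{3} + v_{9} = v_{8}  ⇒ sig = (3;(1))
  P = {3,9,10}:  v_{3} + v_{9} + v_{10} = v_{1}  ⇒ sig = (3;(1))
  P = {4,6,9}:  v_{4} + v_{6} + v_{9} = v_{5}  ⇒ sig = (3;(1))
  P = {5,6,10}:  v_{5} + v_{6} + v_{10} = v_{11}  ⇒ sig = (3;(1))
  P = {4,6,8}:  v_{4} + v_{6} + v_{8} = v_{2} + v_{3} + v_{5}  ⇒ sig = (3;(1,1,1))
  P = {4,9,11}:  v_{4} + v_{9} + v_{11} = 2·v_{5} + v_{10}  ⇒ sig = (3;(1,2))
  P = {3,4,7,9}:  v_{3} + v_{4} + v_{7} + v_{9} = v_{12}  ⇒ sig = (4;(1))

Sorted signature multiset PRS(X):
    (2;())
    (2;(1))
    (2;(1))
    (2;(1,1))
    (2;(1,1))
    (2;(1,1))
    (2;(1,1,1))
    (2;(1,1,1))
    (2;(1,1,1))
    (2;(1,1,1))
    (2;(1,1,1))
    (2;(1,2,2))
    (3;())
    (3;())
    (3;(1))
    (3;(1))
    (3;(1))
    (3;(1))
    (3;(1,1,1))
    (3;(1,2))
    (4;(1))


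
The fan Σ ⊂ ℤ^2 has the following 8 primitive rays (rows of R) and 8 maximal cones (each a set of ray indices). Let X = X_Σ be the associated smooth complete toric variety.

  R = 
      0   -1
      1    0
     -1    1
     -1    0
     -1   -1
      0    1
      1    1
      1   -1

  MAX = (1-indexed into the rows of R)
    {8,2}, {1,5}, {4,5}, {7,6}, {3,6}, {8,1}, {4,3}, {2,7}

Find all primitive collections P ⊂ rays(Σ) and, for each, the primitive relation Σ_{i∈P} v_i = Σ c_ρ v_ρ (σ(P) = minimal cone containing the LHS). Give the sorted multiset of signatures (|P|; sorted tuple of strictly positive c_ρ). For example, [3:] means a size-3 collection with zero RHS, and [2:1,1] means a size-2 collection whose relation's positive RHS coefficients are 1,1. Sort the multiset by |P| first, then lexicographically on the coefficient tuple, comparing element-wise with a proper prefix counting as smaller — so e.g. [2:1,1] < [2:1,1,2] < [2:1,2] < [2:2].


20 collections generate NE(X_Σ); each relation:

  P = {1,6}:  v_{1} + v_{6} = 0  ⟹  sig = [2:]
  P = {2,4}:  v_{2} + v_{4} = 0  ⟹  sig = [2:]
  P = {3,8}:  v_{3} + v_{8} = 0  ⟹  sig = [2:]
  P = {5,7}:  v_{5} + v_{7} = 0  ⟹  sig = [2:]
  P = {1,2}:  v_{1} + v_{2} = v_{8}  ⟹  sig = [2:1]
  P = {1,3}:  v_{1} + v_{3} = v_{4}  ⟹  sig = [2:1]
  P = {1,4}:  v_{1} + v_{4} = v_{5}  ⟹  sig = [2:1]
  P = {1,7}:  v_{1} + v_{7} = v_{2}  ⟹  sig = [2:1]
  P = {2,3}:  v_{2} + v_{3} = v_{6}  ⟹  sig = [2:1]
  P = {2,5}:  v_{2} + v_{5} = v_{1}  ⟹  sig = [2:1]
  P = {2,6}:  v_{2} + v_{6} = v_{7}  ⟹  sig = [2:1]
  P = {4,6}:  v_{4} + v_{6} = v_{3}  ⟹  sig = [2:1]
  P = {4,7}:  v_{4} + v_{7} = v_{6}  ⟹  sig = [2:1]
  P = {4,8}:  v_{4} + v_{8} = v_{1}  ⟹  sig = [2:1]
  P = {5,6}:  v_{5} + v_{6} = v_{4}  ⟹  sig = [2:1]
  P = {6,8}:  v_{6} + v_{8} = v_{2}  ⟹  sig = [2:1]
  P = {3,5}:  v_{3} + v_{5} = 2·v_{4}  ⟹  sig = [2:2]
  P = {3,7}:  v_{3} + v_{7} = 2·v_{6}  ⟹  sig = [2:2]
  P = {5,8}:  v_{5} + v_{8} = 2·v_{1}  ⟹  sig = [2:2]
  P = {7,8}:  v_{7} + v_{8} = 2·v_{2}  ⟹  sig = [2:2]

so the primitive-relation signature multiset is
    |P|=2: 20 collections, coeffs (), (), (), (), (1), (1), (1), (1), (1), (1), (1), (1), (1), (1), (1), (1), (2), (2), (2), (2)


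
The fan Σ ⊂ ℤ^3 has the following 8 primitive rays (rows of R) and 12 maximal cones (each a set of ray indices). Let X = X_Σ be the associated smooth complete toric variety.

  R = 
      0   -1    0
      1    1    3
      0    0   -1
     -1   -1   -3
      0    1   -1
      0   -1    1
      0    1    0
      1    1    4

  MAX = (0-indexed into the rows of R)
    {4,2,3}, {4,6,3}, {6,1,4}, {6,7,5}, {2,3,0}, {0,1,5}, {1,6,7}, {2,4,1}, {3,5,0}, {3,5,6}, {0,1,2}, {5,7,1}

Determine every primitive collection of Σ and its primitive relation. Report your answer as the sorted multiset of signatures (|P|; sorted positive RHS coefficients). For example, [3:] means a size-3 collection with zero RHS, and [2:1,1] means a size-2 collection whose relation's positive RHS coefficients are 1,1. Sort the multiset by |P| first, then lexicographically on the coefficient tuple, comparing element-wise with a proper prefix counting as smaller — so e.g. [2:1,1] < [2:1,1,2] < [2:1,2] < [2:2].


Primitive collections (11):

  P={0,6}:  v_{0} + v_{6} = 0  so sig = [2:]
  P={1,3}:  v_{1} + v_{3} = 0  so sig = [2:]
  P={4,5}:  v_{4} + v_{5} = 0  so sig = [2:]
  P={0,4}:  v_{0} + v_{4} = v_{2}  so sig = [2:1]
  P={2,5}:  v_{2} + v_{5} = v_{0}  so sig = [2:1]
  P={2,6}:  v_{2} + v_{6} = v_{4}  so sig = [2:1]
  P={2,7}:  v_{2} + v_{7} = v_{1}  so sig = [2:1]
  P={0,7}:  v_{0} + v_{7} = v_{1} + v_{5}  so sig = [2:1,1]
  P={3,7}:  v_{3} + v_{7} = v_{5} + v_{6}  so sig = [2:1,1]
  P={4,7}:  v_{4} + v_{7} = v_{1} + v_{6}  so sig = [2:1,1]
  P={1,5,6}:  v_{1} + v_{5} + v_{6} = v_{7}  so sig = [3:1]

Sorted signature multiset PRS(X):
{ [2:] ×3,  [2:1] ×4,  [2:1,1] ×3,  [3:1] }


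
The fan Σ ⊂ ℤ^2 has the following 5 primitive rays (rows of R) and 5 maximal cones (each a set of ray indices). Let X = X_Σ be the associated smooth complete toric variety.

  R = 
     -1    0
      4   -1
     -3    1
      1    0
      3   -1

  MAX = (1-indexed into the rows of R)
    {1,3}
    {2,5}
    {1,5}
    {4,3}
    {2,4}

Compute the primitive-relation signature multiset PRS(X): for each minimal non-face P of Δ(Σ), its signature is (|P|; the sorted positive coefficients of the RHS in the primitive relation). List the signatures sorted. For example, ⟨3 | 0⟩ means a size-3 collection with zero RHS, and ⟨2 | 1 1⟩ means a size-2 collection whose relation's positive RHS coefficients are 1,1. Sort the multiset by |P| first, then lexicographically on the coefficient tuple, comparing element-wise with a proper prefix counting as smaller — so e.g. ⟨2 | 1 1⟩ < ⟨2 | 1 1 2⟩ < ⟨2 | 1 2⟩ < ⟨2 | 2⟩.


Primitive collections (5):

  P={1,4}:  v_{1} + v_{4} = 0  →  sig = ⟨2 | 0⟩
  P={3,5}:  v_{3} + v_{5} = 0  →  sig = ⟨2 | 0⟩
  P={1,2}:  v_{1} + v_{2} = v_{5}  →  sig = ⟨2 | 1⟩
  P={2,3}:  v_{2} + v_{3} = v_{4}  →  sig = ⟨2 | 1⟩
  P={4,5}:  v_{4} + v_{5} = v_{2}  →  sig = ⟨2 | 1⟩

Hence PRS(X_Σ) =
    ⟨2 | 0⟩
    ⟨2 | 0⟩
    ⟨2 | 1⟩
    ⟨2 | 1⟩
    ⟨2 | 1⟩


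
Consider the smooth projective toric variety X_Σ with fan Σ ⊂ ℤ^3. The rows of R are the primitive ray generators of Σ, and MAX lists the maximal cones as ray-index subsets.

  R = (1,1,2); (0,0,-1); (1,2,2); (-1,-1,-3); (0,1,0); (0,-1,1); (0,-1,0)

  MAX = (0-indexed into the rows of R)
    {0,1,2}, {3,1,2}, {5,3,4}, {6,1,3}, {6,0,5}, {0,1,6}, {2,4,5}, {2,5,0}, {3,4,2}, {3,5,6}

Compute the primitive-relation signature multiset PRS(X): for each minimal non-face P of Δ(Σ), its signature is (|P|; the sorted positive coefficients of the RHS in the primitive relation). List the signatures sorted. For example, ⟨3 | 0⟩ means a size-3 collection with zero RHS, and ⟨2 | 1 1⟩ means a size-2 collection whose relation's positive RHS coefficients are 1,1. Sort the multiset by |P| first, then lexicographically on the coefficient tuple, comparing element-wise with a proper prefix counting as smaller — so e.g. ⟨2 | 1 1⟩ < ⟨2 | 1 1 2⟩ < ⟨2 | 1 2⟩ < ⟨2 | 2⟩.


Δ(Σ) — 7 vertices, 7 min non-faces:

  • {4,6}:  v_{4} + v_{6} = 0 ; sig = ⟨2 | 0⟩
  • {0,3}:  v_{0} + v_{3} = v_{1} ; sig = ⟨2 | 1⟩
  • {0,4}:  v_{0} + v_{4} = v_{2} ; sig = ⟨2 | 1⟩
  • {1,5}:  v_{1} + v_{5} = v_{6} ; sig = ⟨2 | 1⟩
  • {2,6}:  v_{2} + v_{6} = v_{0} ; sig = ⟨2 | 1⟩
  • {1,4}:  v_{1} + v_{4} = v_{2} + v_{3} ; sig = ⟨2 | 1 1⟩
  • {2,3,5}:  v_{2} + v_{3} + v_{5} = 0 ; sig = ⟨3 | 0⟩

Hence PRS(X_Σ) =
[⟨2 | 0⟩, ⟨2 | 1⟩, ⟨2 | 1⟩, ⟨2 | 1⟩, ⟨2 | 1⟩, ⟨2 | 1 1⟩, ⟨3 | 0⟩]
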